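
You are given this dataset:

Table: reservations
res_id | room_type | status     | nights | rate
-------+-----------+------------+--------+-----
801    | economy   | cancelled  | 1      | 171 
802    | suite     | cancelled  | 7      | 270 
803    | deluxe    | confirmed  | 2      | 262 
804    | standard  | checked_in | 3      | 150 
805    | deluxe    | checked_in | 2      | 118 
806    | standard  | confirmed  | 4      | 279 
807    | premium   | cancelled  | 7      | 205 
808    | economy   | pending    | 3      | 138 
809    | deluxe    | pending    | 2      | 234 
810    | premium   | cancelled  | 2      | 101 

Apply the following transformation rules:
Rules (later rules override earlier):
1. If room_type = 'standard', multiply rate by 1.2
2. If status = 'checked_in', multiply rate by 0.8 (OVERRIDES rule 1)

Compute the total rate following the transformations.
1930.2

Step 1: Rule 2 takes priority for records with status = 'checked_in'
  - 2 records: 268 × 0.8 = 214.4
Step 2: Rule 1 applies to remaining records with room_type = 'standard'
  - 1 records: 279 × 1.2 = 334.8
Step 3: Other records unchanged: 1381
Step 4: Final sum = 214.4 + 334.8 + 1381 = 1930.2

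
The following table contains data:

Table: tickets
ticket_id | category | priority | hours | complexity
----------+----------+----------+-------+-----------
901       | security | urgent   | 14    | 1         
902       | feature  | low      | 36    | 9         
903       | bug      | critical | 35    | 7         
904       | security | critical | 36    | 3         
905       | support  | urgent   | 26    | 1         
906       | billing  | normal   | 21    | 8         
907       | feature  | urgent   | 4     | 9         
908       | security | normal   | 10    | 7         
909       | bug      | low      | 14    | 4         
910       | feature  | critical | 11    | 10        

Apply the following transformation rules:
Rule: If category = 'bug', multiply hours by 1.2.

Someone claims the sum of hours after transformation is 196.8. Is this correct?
No, the correct result is 216.8.

Step 1: Calculate the correct sum after transformation
Step 2: Apply multiplier 1.2 to records where category = 'bug'
Step 3: Correct result = 216.8
Step 4: Claimed result = 196.8
Step 5: 216.8 ≠ 196.8
Conclusion: The claimed result is incorrect. The correct answer is 216.8.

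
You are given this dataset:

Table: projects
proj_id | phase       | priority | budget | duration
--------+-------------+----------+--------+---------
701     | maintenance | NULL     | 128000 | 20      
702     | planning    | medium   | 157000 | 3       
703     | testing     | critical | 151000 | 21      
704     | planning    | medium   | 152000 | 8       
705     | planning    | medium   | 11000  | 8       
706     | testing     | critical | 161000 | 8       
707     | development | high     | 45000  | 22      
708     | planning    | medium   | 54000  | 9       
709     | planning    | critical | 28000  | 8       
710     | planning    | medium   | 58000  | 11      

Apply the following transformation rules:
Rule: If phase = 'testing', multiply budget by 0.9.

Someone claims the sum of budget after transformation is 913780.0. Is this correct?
No, the correct result is 913800.0.

Step 1: Calculate the correct sum after transformation
Step 2: Apply multiplier 0.9 to records where phase = 'testing'
Step 3: Correct result = 913800.0
Step 4: Claimed result = 913780.0
Step 5: 913800.0 ≠ 913780.0
Conclusion: The claimed result is incorrect. The correct answer is 913800.0.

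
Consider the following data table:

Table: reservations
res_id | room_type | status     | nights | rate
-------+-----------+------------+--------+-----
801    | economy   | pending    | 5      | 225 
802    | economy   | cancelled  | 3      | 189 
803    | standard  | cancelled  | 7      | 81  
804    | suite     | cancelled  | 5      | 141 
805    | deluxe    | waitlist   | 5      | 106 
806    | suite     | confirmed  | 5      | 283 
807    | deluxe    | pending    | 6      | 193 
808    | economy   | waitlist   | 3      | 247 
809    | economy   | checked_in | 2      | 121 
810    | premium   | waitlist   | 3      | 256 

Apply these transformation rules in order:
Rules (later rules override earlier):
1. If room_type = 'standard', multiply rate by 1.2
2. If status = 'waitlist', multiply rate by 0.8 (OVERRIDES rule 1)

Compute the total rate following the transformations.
1736.4

Step 1: Rule 2 takes priority for records with status = 'waitlist'
  - 3 records: 609 × 0.8 = 487.2
Step 2: Rule 1 applies to remaining records with room_type = 'standard'
  - 1 records: 81 × 1.2 = 97.2
Step 3: Other records unchanged: 1152
Step 4: Final sum = 487.2 + 97.2 + 1152 = 1736.4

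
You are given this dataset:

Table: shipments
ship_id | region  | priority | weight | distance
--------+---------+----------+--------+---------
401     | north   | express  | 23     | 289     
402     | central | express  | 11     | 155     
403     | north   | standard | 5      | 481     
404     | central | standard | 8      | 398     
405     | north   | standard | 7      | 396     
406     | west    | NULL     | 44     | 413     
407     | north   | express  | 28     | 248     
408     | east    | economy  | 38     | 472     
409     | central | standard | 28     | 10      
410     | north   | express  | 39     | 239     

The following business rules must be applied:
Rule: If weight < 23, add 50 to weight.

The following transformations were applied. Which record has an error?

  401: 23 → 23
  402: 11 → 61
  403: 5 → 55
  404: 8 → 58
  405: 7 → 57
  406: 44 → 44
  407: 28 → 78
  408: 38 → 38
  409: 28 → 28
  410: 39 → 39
Record 407 has an error. The correct transformed value should be 28, not 78.

Step 1: Check each record against the rule
Step 2: Record 407 has weight = 28
Step 3: Since 28 >= 23, the bonus should not have been applied
Step 4: Correct value = 28, but claimed value = 78
Conclusion: Record 407 has the error.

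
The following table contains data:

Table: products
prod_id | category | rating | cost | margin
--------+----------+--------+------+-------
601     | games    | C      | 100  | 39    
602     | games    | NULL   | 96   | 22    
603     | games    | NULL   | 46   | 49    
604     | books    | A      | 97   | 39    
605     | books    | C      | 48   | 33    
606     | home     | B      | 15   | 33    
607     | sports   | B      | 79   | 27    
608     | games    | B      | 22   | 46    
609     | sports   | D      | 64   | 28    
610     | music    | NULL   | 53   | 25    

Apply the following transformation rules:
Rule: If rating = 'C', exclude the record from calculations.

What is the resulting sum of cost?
472

Step 1: Identify records where rating = 'C'
Step 2: The excluded records sum to 148
Step 3: Original total cost = 620
Step 4: Remaining total = 620 - 148 = 472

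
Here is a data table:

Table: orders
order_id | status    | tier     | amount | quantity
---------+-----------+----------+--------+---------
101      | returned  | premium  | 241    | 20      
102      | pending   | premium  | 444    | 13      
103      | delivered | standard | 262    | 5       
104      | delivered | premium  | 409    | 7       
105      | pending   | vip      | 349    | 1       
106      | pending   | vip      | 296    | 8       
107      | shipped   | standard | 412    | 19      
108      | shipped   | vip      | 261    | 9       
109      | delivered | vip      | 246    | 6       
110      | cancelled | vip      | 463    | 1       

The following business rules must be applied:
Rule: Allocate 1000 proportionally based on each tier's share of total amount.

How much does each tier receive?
premium: 323.38, standard: 199.23, vip: 477.39

Step 1: Calculate total amount = 3383
Step 2: Calculate each tier's proportion:
  premium: 1094/3383 = 32.34% → 323.38
  standard: 674/3383 = 19.92% → 199.23
  vip: 1615/3383 = 47.74% → 477.39
Step 3: Verify: sum of allocations ≈ 1000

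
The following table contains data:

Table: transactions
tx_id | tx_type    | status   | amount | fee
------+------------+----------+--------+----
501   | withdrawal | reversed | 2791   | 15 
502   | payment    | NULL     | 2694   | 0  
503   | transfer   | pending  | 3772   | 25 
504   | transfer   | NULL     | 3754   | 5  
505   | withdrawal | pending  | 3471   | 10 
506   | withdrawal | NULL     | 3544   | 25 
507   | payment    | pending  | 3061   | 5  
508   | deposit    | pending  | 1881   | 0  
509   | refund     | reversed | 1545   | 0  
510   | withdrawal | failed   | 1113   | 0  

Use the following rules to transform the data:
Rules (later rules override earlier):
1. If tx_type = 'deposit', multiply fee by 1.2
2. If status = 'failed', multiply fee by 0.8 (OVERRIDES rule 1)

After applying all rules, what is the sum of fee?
85.0

Step 1: Rule 2 takes priority for records with status = 'failed'
  - 1 records: 0 × 0.8 = 0.0
Step 2: Rule 1 applies to remaining records with tx_type = 'deposit'
  - 1 records: 0 × 1.2 = 0.0
Step 3: Other records unchanged: 85
Step 4: Final sum = 0.0 + 0.0 + 85 = 85.0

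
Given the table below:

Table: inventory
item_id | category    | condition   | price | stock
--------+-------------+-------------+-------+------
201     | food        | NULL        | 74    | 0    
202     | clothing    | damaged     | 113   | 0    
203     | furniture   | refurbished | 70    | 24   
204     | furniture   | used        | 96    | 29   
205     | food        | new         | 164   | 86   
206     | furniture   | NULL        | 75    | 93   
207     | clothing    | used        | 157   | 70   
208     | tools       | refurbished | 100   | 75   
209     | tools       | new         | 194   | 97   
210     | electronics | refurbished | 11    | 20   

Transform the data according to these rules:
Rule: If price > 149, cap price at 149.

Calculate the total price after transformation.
986

Step 1: 3 records have price > 149
Step 2: These records originally summed to 515
Step 3: After capping: 3 × 149 = 447
Step 4: Unaffected records sum: 539
Step 5: Final sum = 447 + 539 = 986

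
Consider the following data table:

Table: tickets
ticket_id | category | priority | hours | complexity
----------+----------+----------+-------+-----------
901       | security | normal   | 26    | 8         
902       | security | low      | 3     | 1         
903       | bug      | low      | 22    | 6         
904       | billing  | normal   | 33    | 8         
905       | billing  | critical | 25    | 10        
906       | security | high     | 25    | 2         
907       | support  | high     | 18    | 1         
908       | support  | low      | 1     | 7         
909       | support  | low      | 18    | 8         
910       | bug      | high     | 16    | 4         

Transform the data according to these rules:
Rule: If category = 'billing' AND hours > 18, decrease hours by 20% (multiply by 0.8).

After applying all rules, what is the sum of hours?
175.4

Step 1: Find records where category = 'billing' AND hours > 18
Step 2: 2 records match, summing to 58
Step 3: After multiplier: 58 × 0.8 = 46.4
Step 4: Unaffected records sum: 129
Step 5: Final sum = 46.4 + 129 = 175.4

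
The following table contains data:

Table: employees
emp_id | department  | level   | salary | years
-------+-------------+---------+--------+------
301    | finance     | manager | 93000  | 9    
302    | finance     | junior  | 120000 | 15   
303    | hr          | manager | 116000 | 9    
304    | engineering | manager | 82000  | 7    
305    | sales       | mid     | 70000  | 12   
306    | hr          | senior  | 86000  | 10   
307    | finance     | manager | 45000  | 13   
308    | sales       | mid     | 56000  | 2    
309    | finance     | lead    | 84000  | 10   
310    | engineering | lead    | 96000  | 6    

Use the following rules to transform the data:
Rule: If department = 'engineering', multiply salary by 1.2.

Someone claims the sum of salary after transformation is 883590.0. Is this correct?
No, the correct result is 883600.0.

Step 1: Calculate the correct sum after transformation
Step 2: Apply multiplier 1.2 to records where department = 'engineering'
Step 3: Correct result = 883600.0
Step 4: Claimed result = 883590.0
Step 5: 883600.0 ≠ 883590.0
Conclusion: The claimed result is incorrect. The correct answer is 883600.0.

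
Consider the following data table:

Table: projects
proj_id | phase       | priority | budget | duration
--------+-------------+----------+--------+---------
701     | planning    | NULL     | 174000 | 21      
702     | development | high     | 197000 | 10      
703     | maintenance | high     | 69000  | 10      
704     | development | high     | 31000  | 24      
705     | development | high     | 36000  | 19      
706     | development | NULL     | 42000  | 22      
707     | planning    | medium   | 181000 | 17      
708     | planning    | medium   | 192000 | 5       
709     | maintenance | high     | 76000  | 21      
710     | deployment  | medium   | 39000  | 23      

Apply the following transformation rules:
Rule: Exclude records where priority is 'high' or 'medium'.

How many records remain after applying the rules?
2

Step 1: Count records to exclude
  - 5 (high) + 3 (medium) = 8 records
Step 2: Total records: 10
Step 3: Remaining = 10 - 8 = 2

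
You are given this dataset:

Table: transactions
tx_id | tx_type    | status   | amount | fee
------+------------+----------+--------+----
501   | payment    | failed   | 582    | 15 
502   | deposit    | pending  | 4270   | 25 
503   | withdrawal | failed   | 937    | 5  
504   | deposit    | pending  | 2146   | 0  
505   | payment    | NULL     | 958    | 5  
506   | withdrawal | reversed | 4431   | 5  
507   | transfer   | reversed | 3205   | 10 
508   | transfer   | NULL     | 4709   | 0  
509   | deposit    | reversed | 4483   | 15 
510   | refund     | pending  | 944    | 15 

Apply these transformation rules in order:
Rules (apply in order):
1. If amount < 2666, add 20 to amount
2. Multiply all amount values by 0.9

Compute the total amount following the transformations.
24088.5

Step 1: Apply Rule 1 - Add 20 to records with amount < 2666
  - 5 records affected: 5567 + (5 × 20) = 5667
  - Unaffected records: 21098
  - Sum after Rule 1: 26765
Step 2: Apply Rule 2 - Multiply all by 0.9
  - 26765 × 0.9 = 24088.5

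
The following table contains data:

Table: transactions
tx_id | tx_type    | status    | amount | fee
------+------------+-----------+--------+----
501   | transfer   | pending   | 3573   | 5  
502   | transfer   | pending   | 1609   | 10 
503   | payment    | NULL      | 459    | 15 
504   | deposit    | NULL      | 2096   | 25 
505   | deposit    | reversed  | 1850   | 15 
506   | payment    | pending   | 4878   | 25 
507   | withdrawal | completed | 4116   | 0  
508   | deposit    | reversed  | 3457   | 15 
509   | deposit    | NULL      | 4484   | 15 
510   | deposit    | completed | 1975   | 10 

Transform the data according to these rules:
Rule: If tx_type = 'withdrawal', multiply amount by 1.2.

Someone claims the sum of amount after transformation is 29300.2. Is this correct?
No, the correct result is 29320.2.

Step 1: Calculate the correct sum after transformation
Step 2: Apply multiplier 1.2 to records where tx_type = 'withdrawal'
Step 3: Correct result = 29320.2
Step 4: Claimed result = 29300.2
Step 5: 29320.2 ≠ 29300.2
Conclusion: The claimed result is incorrect. The correct answer is 29320.2.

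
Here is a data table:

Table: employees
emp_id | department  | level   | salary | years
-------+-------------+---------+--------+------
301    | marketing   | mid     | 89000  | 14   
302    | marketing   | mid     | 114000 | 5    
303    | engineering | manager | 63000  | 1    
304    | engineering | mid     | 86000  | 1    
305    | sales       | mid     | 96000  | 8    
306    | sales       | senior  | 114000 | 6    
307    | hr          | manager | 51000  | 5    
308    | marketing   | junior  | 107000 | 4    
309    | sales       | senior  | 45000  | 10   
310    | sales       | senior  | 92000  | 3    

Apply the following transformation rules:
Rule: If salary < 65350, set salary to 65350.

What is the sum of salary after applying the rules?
894050

Step 1: 3 records have salary < 65350
Step 2: These records originally summed to 159000
Step 3: After setting to minimum: 3 × 65350 = 196050
Step 4: Unaffected records sum: 698000
Step 5: Final sum = 196050 + 698000 = 894050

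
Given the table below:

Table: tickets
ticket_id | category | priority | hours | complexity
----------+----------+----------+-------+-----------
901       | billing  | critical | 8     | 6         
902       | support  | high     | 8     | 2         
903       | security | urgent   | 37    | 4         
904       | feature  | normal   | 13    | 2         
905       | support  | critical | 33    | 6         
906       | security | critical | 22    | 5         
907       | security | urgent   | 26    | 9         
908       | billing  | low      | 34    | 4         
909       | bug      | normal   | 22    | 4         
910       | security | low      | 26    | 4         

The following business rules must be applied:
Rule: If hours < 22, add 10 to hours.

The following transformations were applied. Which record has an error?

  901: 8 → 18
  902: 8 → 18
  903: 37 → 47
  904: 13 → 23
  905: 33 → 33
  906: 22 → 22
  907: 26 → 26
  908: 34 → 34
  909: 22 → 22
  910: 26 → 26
Record 903 has an error. The correct transformed value should be 37, not 47.

Step 1: Check each record against the rule
Step 2: Record 903 has hours = 37
Step 3: Since 37 >= 22, the bonus should not have been applied
Step 4: Correct value = 37, but claimed value = 47
Conclusion: Record 903 has the error.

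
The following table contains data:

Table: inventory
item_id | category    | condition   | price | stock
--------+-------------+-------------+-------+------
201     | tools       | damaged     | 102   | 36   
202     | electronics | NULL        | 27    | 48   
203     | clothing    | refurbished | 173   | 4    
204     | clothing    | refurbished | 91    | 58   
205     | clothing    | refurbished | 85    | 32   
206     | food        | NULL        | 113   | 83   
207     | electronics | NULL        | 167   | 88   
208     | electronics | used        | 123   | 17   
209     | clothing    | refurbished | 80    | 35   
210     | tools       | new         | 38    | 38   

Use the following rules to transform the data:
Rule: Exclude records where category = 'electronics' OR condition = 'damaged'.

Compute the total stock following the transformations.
250

Step 1: Find records where category = 'electronics' OR condition = 'damaged'
Step 2: 4 records match, summing to 189
Step 3: Original sum: 439
Step 4: Remaining sum = 439 - 189 = 250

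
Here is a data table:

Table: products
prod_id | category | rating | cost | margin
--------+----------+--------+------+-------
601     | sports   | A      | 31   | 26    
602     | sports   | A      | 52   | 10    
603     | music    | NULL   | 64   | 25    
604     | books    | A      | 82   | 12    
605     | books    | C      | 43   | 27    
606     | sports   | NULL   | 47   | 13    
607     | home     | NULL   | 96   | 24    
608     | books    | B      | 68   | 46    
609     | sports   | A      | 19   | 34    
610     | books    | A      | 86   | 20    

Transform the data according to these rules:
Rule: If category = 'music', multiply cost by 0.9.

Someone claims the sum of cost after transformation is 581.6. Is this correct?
Yes, the result is correct.

Step 1: Calculate the correct sum after transformation
Step 2: Apply multiplier 0.9 to records where category = 'music'
Step 3: Correct result = 581.6
Step 4: Claimed result = 581.6
Step 5: 581.6 = 581.6 ✓
Conclusion: The claimed result is correct.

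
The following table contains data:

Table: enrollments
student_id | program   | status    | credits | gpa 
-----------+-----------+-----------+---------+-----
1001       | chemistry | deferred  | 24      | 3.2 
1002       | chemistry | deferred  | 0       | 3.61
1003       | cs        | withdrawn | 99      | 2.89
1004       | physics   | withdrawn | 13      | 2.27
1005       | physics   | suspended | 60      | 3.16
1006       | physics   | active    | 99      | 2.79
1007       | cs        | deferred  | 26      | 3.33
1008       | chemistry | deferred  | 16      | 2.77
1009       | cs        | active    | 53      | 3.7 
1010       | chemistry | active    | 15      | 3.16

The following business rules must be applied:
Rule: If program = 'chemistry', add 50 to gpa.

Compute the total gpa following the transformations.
230.88

Step 1: Count records where program = 'chemistry': 4
Step 2: Total bonus added: 4 × 50 = 200
Step 3: Original sum of gpa: 30.88
Step 4: Final sum = 30.88 + 200 = 230.88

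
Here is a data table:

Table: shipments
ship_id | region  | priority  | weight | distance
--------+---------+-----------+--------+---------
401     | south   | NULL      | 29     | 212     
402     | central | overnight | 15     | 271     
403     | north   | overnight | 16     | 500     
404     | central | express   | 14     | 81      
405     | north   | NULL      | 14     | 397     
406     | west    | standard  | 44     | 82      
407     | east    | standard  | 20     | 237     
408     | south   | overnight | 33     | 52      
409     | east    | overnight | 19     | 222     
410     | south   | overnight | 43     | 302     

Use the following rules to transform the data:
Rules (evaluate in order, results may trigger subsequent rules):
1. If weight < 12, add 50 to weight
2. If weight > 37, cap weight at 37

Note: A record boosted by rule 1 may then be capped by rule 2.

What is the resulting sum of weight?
234

Step 1: Apply rule 1 to records with weight < 12
  - 0 records get bonus of 50
  - Of these, 0 records then exceed 37 and get capped
Step 2: Apply rule 2 to records with weight > 37
  - 2 records (original) are capped
Step 3: Calculate final sum = 234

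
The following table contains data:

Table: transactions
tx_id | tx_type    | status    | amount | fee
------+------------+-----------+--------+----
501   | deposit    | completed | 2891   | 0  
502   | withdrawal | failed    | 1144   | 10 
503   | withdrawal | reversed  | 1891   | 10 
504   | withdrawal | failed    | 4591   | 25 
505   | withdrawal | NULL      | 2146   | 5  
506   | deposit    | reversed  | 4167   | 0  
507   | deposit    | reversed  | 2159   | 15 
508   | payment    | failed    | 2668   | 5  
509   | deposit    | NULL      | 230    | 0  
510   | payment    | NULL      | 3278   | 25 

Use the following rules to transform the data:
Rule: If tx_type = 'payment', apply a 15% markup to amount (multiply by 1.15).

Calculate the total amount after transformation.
26056.9

Step 1: Records with tx_type = 'payment' have total amount = 5946
Step 2: Apply multiplier: 5946 × 1.15 = 6837.9
Step 3: Other records total: 19219
Step 4: Final sum = 6837.9 + 19219 = 26056.9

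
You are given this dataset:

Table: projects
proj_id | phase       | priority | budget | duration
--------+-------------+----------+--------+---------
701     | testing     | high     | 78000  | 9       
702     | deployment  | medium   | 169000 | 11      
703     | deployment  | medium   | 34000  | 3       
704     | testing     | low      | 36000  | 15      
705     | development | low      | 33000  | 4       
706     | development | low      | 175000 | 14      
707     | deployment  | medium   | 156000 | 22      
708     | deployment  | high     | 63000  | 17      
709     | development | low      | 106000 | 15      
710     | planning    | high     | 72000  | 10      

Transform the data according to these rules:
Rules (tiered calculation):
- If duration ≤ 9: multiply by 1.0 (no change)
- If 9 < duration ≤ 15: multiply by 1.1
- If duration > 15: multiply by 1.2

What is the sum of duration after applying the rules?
134.3

Step 1: Tier 1 (duration ≤ 9): 3 records, sum = 16 × 1.0 = 16.0
Step 2: Tier 2 (9 < duration ≤ 15): 5 records, sum = 65 × 1.1 = 71.5
Step 3: Tier 3 (duration > 15): 2 records, sum = 39 × 1.2 = 46.8
Step 4: Final sum = 16.0 + 71.5 + 46.8 = 134.3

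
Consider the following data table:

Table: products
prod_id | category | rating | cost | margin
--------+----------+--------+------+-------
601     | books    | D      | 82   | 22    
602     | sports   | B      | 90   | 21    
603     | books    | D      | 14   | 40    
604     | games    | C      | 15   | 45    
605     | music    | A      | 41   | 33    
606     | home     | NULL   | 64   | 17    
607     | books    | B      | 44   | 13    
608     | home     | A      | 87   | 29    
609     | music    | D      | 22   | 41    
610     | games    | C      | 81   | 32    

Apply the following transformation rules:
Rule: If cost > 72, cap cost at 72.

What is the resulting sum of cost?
488

Step 1: 4 records have cost > 72
Step 2: These records originally summed to 340
Step 3: After capping: 4 × 72 = 288
Step 4: Unaffected records sum: 200
Step 5: Final sum = 288 + 200 = 488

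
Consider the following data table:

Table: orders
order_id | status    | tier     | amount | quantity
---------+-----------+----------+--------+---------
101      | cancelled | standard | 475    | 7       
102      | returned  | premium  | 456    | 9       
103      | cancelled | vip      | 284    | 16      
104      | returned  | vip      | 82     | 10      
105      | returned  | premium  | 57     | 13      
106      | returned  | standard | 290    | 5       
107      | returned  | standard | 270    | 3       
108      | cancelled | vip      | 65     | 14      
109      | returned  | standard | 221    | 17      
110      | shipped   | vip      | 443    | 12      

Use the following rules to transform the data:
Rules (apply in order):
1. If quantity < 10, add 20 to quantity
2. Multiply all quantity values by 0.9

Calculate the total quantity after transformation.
167.4

Step 1: Apply Rule 1 - Add 20 to records with quantity < 10
  - 4 records affected: 24 + (4 × 20) = 104
  - Unaffected records: 82
  - Sum after Rule 1: 186
Step 2: Apply Rule 2 - Multiply all by 0.9
  - 186 × 0.9 = 167.4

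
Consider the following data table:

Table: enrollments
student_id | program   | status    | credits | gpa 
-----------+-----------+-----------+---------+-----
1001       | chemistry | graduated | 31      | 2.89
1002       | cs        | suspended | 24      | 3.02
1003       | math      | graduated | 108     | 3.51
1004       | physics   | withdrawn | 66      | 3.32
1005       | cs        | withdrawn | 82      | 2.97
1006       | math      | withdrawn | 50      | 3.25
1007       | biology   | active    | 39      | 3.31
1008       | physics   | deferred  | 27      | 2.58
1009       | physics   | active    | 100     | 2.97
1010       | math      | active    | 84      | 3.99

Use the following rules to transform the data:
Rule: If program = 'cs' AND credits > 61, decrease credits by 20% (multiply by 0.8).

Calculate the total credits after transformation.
594.6

Step 1: Find records where program = 'cs' AND credits > 61
Step 2: 1 records match, summing to 82
Step 3: After multiplier: 82 × 0.8 = 65.6
Step 4: Unaffected records sum: 529
Step 5: Final sum = 65.6 + 529 = 594.6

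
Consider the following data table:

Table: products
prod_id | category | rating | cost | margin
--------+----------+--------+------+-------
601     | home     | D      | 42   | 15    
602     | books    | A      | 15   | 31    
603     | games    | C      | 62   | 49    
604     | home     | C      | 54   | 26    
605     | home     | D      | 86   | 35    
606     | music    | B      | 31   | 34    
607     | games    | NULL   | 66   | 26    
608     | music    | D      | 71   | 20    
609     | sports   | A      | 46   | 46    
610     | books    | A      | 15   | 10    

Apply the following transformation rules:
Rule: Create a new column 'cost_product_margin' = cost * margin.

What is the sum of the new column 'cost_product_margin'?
15003

Step 1: For each record, compute cost * margin
Example calculations:
  42 * 15 = 630
  15 * 31 = 465
  62 * 49 = 3038
  ...
Step 2: Sum all derived values
Step 3: Total = 15003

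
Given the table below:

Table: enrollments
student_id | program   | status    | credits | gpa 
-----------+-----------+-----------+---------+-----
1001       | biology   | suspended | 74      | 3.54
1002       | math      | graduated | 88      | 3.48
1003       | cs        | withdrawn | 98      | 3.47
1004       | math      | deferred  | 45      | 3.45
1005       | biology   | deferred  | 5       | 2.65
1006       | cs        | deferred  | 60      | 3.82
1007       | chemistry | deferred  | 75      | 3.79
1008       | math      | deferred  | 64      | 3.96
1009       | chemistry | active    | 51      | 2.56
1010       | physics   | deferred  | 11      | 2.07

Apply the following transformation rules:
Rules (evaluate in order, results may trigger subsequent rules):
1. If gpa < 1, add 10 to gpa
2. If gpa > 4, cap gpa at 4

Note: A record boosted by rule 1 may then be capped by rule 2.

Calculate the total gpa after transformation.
32.79

Step 1: Apply rule 1 to records with gpa < 1
  - 0 records get bonus of 10
  - Of these, 0 records then exceed 4 and get capped
Step 2: Apply rule 2 to records with gpa > 4
  - 0 records (original) are capped
Step 3: Calculate final sum = 32.79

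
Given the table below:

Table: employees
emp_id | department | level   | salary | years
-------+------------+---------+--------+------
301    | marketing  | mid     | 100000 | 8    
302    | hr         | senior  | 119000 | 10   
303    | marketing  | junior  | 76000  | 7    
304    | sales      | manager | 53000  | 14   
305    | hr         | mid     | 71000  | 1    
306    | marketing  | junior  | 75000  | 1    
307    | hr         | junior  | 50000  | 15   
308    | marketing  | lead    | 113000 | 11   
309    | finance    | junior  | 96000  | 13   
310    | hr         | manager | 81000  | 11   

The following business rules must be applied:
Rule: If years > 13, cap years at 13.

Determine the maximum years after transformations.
13

Step 1: Original maximum years = 15
Step 2: Apply cap at 13
Step 3: 2 records had years > 13 and were capped
Step 4: Maximum after transformation = 13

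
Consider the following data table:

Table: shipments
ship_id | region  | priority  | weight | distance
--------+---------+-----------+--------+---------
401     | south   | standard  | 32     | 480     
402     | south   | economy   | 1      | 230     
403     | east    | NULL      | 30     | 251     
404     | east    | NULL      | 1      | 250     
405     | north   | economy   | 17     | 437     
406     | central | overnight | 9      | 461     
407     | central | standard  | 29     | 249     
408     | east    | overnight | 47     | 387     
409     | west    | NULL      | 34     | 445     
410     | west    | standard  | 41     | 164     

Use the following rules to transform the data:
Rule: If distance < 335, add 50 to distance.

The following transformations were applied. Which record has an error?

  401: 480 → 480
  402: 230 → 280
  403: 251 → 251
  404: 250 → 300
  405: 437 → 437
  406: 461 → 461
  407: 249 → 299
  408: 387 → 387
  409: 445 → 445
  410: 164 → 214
Record 403 has an error. The correct transformed value should be 301, not 251.

Step 1: Check each record against the rule
Step 2: Record 403 has distance = 251
Step 3: Since 251 < 335, the bonus should have been applied
Step 4: Correct value = 301, but claimed value = 251
Conclusion: Record 403 has the error.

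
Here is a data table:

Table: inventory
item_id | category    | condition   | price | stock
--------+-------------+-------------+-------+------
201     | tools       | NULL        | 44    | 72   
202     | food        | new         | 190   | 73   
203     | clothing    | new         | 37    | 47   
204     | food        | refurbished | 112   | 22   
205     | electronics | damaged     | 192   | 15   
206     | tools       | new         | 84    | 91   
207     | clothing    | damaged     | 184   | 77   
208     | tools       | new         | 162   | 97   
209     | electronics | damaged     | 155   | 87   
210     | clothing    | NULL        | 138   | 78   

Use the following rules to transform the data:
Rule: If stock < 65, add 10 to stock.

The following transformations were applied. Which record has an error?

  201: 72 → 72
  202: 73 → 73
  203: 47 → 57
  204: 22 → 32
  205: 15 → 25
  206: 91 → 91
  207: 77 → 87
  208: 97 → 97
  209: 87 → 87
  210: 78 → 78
Record 207 has an error. The correct transformed value should be 77, not 87.

Step 1: Check each record against the rule
Step 2: Record 207 has stock = 77
Step 3: Since 77 >= 65, the bonus should not have been applied
Step 4: Correct value = 77, but claimed value = 87
Conclusion: Record 207 has the error.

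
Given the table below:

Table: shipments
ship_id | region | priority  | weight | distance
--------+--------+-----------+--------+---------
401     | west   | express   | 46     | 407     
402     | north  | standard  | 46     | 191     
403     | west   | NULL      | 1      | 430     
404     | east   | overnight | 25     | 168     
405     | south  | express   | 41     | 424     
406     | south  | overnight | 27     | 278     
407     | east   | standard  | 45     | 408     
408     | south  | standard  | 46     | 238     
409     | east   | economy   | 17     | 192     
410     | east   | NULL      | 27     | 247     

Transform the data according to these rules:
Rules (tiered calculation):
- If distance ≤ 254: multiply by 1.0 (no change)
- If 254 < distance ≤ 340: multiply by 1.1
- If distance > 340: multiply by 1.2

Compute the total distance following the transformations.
3344.6

Step 1: Tier 1 (distance ≤ 254): 5 records, sum = 1036 × 1.0 = 1036.0
Step 2: Tier 2 (254 < distance ≤ 340): 1 records, sum = 278 × 1.1 = 305.8
Step 3: Tier 3 (distance > 340): 4 records, sum = 1669 × 1.2 = 2002.8
Step 4: Final sum = 1036.0 + 305.8 + 2002.8 = 3344.6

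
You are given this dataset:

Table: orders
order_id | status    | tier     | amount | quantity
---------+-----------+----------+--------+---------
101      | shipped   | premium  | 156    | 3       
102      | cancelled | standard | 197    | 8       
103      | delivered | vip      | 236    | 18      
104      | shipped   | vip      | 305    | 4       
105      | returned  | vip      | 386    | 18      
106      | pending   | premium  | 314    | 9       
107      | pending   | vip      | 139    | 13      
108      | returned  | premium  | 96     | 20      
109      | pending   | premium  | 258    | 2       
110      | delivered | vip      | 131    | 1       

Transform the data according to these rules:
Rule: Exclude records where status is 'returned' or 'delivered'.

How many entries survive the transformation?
6

Step 1: Count records to exclude
  - 2 (returned) + 2 (delivered) = 4 records
Step 2: Total records: 10
Step 3: Remaining = 10 - 4 = 6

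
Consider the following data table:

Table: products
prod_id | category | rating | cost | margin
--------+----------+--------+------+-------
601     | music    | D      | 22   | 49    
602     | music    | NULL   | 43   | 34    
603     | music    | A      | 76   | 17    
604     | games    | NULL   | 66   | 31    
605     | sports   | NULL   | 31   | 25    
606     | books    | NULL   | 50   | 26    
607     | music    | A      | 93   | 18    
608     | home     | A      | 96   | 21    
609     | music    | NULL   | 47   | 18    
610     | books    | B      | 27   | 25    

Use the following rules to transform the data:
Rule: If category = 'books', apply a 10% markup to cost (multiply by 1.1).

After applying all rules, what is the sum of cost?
558.7

Step 1: Records with category = 'books' have total cost = 77
Step 2: Apply multiplier: 77 × 1.1 = 84.7
Step 3: Other records total: 474
Step 4: Final sum = 84.7 + 474 = 558.7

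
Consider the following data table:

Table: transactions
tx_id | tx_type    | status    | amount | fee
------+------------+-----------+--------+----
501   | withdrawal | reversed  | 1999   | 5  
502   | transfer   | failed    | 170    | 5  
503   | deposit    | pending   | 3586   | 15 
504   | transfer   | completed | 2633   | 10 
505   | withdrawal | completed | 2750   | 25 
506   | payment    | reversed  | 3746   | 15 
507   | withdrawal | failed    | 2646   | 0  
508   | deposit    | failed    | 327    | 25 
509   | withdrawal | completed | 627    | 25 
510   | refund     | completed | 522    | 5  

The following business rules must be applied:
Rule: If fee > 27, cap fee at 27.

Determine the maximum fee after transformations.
25

Step 1: Original maximum fee = 25
Step 2: Check cap of 27 against maximum
Step 3: No records exceed the cap (max 25 <= cap 27), so no capping applies
Step 4: Maximum after transformation = 25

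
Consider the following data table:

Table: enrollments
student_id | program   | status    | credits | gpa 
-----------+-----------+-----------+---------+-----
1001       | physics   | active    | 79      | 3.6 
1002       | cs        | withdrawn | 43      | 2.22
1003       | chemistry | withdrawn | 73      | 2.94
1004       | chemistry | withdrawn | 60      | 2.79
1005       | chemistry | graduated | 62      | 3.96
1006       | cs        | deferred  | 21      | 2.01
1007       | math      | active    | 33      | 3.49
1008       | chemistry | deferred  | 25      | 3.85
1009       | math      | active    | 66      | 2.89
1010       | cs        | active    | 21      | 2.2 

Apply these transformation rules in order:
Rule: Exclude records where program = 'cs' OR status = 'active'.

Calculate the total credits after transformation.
220

Step 1: Find records where program = 'cs' OR status = 'active'
Step 2: 6 records match, summing to 263
Step 3: Original sum: 483
Step 4: Remaining sum = 483 - 263 = 220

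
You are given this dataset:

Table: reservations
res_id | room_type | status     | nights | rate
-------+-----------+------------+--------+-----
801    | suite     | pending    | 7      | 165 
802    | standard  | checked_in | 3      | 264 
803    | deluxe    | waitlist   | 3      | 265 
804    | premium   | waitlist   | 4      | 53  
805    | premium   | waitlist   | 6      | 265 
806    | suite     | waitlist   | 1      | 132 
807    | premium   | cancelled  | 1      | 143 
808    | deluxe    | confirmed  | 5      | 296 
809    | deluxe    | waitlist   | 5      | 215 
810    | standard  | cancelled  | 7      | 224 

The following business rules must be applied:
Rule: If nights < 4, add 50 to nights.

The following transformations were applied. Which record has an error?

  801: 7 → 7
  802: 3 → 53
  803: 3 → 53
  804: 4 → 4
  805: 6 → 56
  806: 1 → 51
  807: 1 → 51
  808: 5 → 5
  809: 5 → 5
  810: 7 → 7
Record 805 has an error. The correct transformed value should be 6, not 56.

Step 1: Check each record against the rule
Step 2: Record 805 has nights = 6
Step 3: Since 6 >= 4, the bonus should not have been applied
Step 4: Correct value = 6, but claimed value = 56
Conclusion: Record 805 has the error.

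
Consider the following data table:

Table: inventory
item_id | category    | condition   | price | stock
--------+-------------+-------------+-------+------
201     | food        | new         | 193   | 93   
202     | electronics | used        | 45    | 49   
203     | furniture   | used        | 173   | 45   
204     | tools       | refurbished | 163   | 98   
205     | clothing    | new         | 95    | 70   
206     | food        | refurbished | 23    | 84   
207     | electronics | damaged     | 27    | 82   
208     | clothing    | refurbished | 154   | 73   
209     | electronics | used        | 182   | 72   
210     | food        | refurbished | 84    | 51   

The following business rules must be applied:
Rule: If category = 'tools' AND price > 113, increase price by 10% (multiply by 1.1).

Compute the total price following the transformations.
1155.3

Step 1: Find records where category = 'tools' AND price > 113
Step 2: 1 records match, summing to 163
Step 3: After multiplier: 163 × 1.1 = 179.3
Step 4: Unaffected records sum: 976
Step 5: Final sum = 179.3 + 976 = 1155.3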